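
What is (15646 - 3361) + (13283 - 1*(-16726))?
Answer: 42294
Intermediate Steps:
(15646 - 3361) + (13283 - 1*(-16726)) = 12285 + (13283 + 16726) = 12285 + 30009 = 42294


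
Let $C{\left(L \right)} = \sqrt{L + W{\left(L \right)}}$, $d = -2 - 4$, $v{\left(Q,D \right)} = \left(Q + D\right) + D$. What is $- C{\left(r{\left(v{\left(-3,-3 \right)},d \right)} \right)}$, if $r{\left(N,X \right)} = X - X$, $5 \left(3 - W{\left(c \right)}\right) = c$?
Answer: $- \sqrt{3} \approx -1.732$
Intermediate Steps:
$W{\left(c \right)} = 3 - \frac{c}{5}$
$v{\left(Q,D \right)} = Q + 2 D$ ($v{\left(Q,D \right)} = \left(D + Q\right) + D = Q + 2 D$)
$d = -6$ ($d = -2 - 4 = -6$)
$r{\left(N,X \right)} = 0$
$C{\left(L \right)} = \sqrt{3 + \frac{4 L}{5}}$ ($C{\left(L \right)} = \sqrt{L - \left(-3 + \frac{L}{5}\right)} = \sqrt{3 + \frac{4 L}{5}}$)
$- C{\left(r{\left(v{\left(-3,-3 \right)},d \right)} \right)} = - \frac{\sqrt{75 + 20 \cdot 0}}{5} = - \frac{\sqrt{75 + 0}}{5} = - \frac{\sqrt{75}}{5} = - \frac{5 \sqrt{3}}{5} = - \sqrt{3}$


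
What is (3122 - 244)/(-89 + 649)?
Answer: 1439/280 ≈ 5.1393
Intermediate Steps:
(3122 - 244)/(-89 + 649) = 2878/560 = 2878*(1/560) = 1439/280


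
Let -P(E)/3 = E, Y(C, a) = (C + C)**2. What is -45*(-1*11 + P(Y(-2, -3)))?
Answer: 2655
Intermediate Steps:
Y(C, a) = 4*C**2 (Y(C, a) = (2*C)**2 = 4*C**2)
P(E) = -3*E
-45*(-1*11 + P(Y(-2, -3))) = -45*(-1*11 - 12*(-2)**2) = -45*(-11 - 12*4) = -45*(-11 - 3*16) = -45*(-11 - 48) = -45*(-59) = 2655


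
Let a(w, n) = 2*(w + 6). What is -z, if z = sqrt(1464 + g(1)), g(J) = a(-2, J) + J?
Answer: -sqrt(1473) ≈ -38.380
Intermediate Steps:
a(w, n) = 12 + 2*w (a(w, n) = 2*(6 + w) = 12 + 2*w)
g(J) = 8 + J (g(J) = (12 + 2*(-2)) + J = (12 - 4) + J = 8 + J)
z = sqrt(1473) (z = sqrt(1464 + (8 + 1)) = sqrt(1464 + 9) = sqrt(1473) ≈ 38.380)
-z = -sqrt(1473)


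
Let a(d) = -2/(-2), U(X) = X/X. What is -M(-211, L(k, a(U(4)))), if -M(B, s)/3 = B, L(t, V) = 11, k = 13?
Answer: -633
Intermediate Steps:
U(X) = 1
a(d) = 1 (a(d) = -2*(-½) = 1)
M(B, s) = -3*B
-M(-211, L(k, a(U(4)))) = -(-3)*(-211) = -1*633 = -633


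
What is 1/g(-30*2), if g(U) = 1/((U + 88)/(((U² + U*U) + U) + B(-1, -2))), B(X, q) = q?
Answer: 14/3569 ≈ 0.0039227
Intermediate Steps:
g(U) = (-2 + U + 2*U²)/(88 + U) (g(U) = 1/((U + 88)/(((U² + U*U) + U) - 2)) = 1/((88 + U)/(((U² + U²) + U) - 2)) = 1/((88 + U)/((2*U² + U) - 2)) = 1/((88 + U)/((U + 2*U²) - 2)) = 1/((88 + U)/(-2 + U + 2*U²)) = (-2 + U + 2*U²)/(88 + U))
1/g(-30*2) = 1/((-2 - 30*2 + 2*(-30*2)²)/(88 - 30*2)) = 1/((-2 - 60 + 2*(-60)²)/(88 - 60)) = 1/((-2 - 60 + 2*3600)/28) = 1/((-2 - 60 + 7200)/28) = 1/((1/28)*7138) = 1/(3569/14) = 14/3569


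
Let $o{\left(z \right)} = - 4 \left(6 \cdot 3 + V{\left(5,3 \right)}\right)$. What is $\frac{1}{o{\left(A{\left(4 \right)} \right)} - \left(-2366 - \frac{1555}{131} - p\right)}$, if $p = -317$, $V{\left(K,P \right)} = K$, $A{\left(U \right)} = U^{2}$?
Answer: $\frac{131}{257922} \approx 0.00050791$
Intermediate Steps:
$o{\left(z \right)} = -92$ ($o{\left(z \right)} = - 4 \left(6 \cdot 3 + 5\right) = - 4 \left(18 + 5\right) = \left(-4\right) 23 = -92$)
$\frac{1}{o{\left(A{\left(4 \right)} \right)} - \left(-2366 - \frac{1555}{131} - p\right)} = \frac{1}{-92 - \left(-2049 - \frac{1555}{131}\right)} = \frac{1}{-92 - - \frac{269974}{131}} = \frac{1}{-92 + \left(-317 + \frac{311501}{131}\right)} = \frac{1}{-92 + \frac{269974}{131}} = \frac{1}{\frac{257922}{131}} = \frac{131}{257922}$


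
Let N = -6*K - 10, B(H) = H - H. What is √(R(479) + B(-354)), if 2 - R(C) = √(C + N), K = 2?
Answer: √(2 - √457) ≈ 4.402*I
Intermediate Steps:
B(H) = 0
N = -22 (N = -6*2 - 10 = -12 - 10 = -22)
R(C) = 2 - √(-22 + C) (R(C) = 2 - √(C - 22) = 2 - √(-22 + C))
√(R(479) + B(-354)) = √((2 - √(-22 + 479)) + 0) = √((2 - √457) + 0) = √(2 - √457)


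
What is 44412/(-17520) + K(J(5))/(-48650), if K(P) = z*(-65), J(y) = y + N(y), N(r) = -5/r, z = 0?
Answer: -3701/1460 ≈ -2.5349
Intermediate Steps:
J(y) = y - 5/y
K(P) = 0 (K(P) = 0*(-65) = 0)
44412/(-17520) + K(J(5))/(-48650) = 44412/(-17520) + 0/(-48650) = 44412*(-1/17520) + 0*(-1/48650) = -3701/1460 + 0 = -3701/1460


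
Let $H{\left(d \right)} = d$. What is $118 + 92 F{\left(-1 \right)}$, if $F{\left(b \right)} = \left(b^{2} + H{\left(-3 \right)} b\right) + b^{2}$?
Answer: $578$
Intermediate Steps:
$F{\left(b \right)} = - 3 b + 2 b^{2}$ ($F{\left(b \right)} = \left(b^{2} - 3 b\right) + b^{2} = - 3 b + 2 b^{2}$)
$118 + 92 F{\left(-1 \right)} = 118 + 92 \left(- (-3 + 2 \left(-1\right))\right) = 118 + 92 \left(- (-3 - 2)\right) = 118 + 92 \left(\left(-1\right) \left(-5\right)\right) = 118 + 92 \cdot 5 = 118 + 460 = 578$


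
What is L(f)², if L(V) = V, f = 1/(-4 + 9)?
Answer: 1/25 ≈ 0.040000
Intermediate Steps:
f = ⅕ (f = 1/5 = ⅕ ≈ 0.20000)
L(f)² = (⅕)² = 1/25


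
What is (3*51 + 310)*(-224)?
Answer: -103712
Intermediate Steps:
(3*51 + 310)*(-224) = (153 + 310)*(-224) = 463*(-224) = -103712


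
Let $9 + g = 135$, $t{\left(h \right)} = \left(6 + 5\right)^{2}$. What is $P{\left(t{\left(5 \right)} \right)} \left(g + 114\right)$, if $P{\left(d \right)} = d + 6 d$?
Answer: $203280$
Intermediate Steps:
$t{\left(h \right)} = 121$ ($t{\left(h \right)} = 11^{2} = 121$)
$g = 126$ ($g = -9 + 135 = 126$)
$P{\left(d \right)} = 7 d$
$P{\left(t{\left(5 \right)} \right)} \left(g + 114\right) = 7 \cdot 121 \left(126 + 114\right) = 847 \cdot 240 = 203280$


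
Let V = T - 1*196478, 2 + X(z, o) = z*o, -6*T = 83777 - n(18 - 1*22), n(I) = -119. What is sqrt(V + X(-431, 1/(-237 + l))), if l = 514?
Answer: I*sqrt(145338384039)/831 ≈ 458.76*I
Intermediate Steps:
T = -41948/3 (T = -(83777 - 1*(-119))/6 = -(83777 + 119)/6 = -1/6*83896 = -41948/3 ≈ -13983.)
X(z, o) = -2 + o*z (X(z, o) = -2 + z*o = -2 + o*z)
V = -631382/3 (V = -41948/3 - 1*196478 = -41948/3 - 196478 = -631382/3 ≈ -2.1046e+5)
sqrt(V + X(-431, 1/(-237 + l))) = sqrt(-631382/3 + (-2 - 431/(-237 + 514))) = sqrt(-631382/3 + (-2 - 431/277)) = sqrt(-631382/3 - 985/277) = sqrt(-174895769/831) = I*sqrt(145338384039)/831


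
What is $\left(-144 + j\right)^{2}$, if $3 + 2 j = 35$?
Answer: $16384$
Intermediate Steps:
$j = 16$ ($j = - \frac{3}{2} + \frac{1}{2} \cdot 35 = - \frac{3}{2} + \frac{35}{2} = 16$)
$\left(-144 + j\right)^{2} = \left(-144 + 16\right)^{2} = \left(-128\right)^{2} = 16384$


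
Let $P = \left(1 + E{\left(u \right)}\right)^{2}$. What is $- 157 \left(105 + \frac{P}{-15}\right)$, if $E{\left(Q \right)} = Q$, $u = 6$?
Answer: $- \frac{239582}{15} \approx -15972.0$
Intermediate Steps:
$P = 49$ ($P = \left(1 + 6\right)^{2} = 7^{2} = 49$)
$- 157 \left(105 + \frac{P}{-15}\right) = - 157 \left(105 + \frac{49}{-15}\right) = - 157 \left(105 + 49 \left(- \frac{1}{15}\right)\right) = - 157 \left(105 - \frac{49}{15}\right) = \left(-157\right) \frac{1526}{15} = - \frac{239582}{15}$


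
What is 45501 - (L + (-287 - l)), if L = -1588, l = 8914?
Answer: 56290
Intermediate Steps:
45501 - (L + (-287 - l)) = 45501 - (-1588 + (-287 - 1*8914)) = 45501 - (-1588 + (-287 - 8914)) = 45501 - (-1588 - 9201) = 45501 - 1*(-10789) = 45501 + 10789 = 56290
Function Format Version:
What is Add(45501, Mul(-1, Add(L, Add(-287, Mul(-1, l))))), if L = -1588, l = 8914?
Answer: 56290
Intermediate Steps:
Add(45501, Mul(-1, Add(L, Add(-287, Mul(-1, l))))) = Add(45501, Mul(-1, Add(-1588, Add(-287, Mul(-1, 8914))))) = Add(45501, Mul(-1, Add(-1588, Add(-287, -8914)))) = Add(45501, Mul(-1, Add(-1588, -9201))) = Add(45501, Mul(-1, -10789)) = Add(45501, 10789) = 56290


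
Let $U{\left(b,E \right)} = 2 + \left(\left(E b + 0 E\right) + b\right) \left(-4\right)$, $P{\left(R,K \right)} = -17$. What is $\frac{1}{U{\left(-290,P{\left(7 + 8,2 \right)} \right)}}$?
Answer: $- \frac{1}{18558} \approx -5.3885 \cdot 10^{-5}$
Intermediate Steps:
$U{\left(b,E \right)} = 2 - 4 b - 4 E b$ ($U{\left(b,E \right)} = 2 + \left(\left(E b + 0\right) + b\right) \left(-4\right) = 2 + \left(E b + b\right) \left(-4\right) = 2 + \left(b + E b\right) \left(-4\right) = 2 - \left(4 b + 4 E b\right) = 2 - 4 b - 4 E b$)
$\frac{1}{U{\left(-290,P{\left(7 + 8,2 \right)} \right)}} = \frac{1}{2 - -1160 - \left(-68\right) \left(-290\right)} = \frac{1}{2 + 1160 - 19720} = \frac{1}{-18558} = - \frac{1}{18558}$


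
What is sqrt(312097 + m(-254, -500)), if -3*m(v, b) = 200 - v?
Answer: sqrt(2807511)/3 ≈ 558.52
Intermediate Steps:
m(v, b) = -200/3 + v/3 (m(v, b) = -(200 - v)/3 = -200/3 + v/3)
sqrt(312097 + m(-254, -500)) = sqrt(312097 + (-200/3 + (1/3)*(-254))) = sqrt(312097 + (-200/3 - 254/3)) = sqrt(312097 - 454/3) = sqrt(935837/3) = sqrt(2807511)/3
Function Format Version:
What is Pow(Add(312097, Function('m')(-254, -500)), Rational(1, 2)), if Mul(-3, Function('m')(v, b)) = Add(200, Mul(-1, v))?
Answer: Mul(Rational(1, 3), Pow(2807511, Rational(1, 2))) ≈ 558.52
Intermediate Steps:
Function('m')(v, b) = Add(Rational(-200, 3), Mul(Rational(1, 3), v)) (Function('m')(v, b) = Mul(Rational(-1, 3), Add(200, Mul(-1, v))) = Add(Rational(-200, 3), Mul(Rational(1, 3), v)))
Pow(Add(312097, Function('m')(-254, -500)), Rational(1, 2)) = Pow(Add(312097, Add(Rational(-200, 3), Mul(Rational(1, 3), -254))), Rational(1, 2)) = Pow(Add(312097, Add(Rational(-200, 3), Rational(-254, 3))), Rational(1, 2)) = Pow(Add(312097, Rational(-454, 3)), Rational(1, 2)) = Pow(Rational(935837, 3), Rational(1, 2)) = Mul(Rational(1, 3), Pow(2807511, Rational(1, 2)))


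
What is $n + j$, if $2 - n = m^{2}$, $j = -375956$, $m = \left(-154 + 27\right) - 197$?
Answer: $-480930$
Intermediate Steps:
$m = -324$ ($m = -127 - 197 = -324$)
$n = -104974$ ($n = 2 - \left(-324\right)^{2} = 2 - 104976 = -104974$)
$n + j = -104974 - 375956 = -480930$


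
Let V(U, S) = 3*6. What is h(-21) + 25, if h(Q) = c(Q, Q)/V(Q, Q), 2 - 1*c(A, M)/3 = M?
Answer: 173/6 ≈ 28.833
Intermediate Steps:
c(A, M) = 6 - 3*M
V(U, S) = 18
h(Q) = ⅓ - Q/6 (h(Q) = (6 - 3*Q)/18 = (6 - 3*Q)*(1/18) = ⅓ - Q/6)
h(-21) + 25 = (⅓ - ⅙*(-21)) + 25 = (⅓ + 7/2) + 25 = 23/6 + 25 = 173/6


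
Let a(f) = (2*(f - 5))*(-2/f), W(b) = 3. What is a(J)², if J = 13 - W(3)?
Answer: 4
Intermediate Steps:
J = 10 (J = 13 - 1*3 = 13 - 3 = 10)
a(f) = -2*(-10 + 2*f)/f (a(f) = (2*(-5 + f))*(-2/f) = (-10 + 2*f)*(-2/f) = -2*(-10 + 2*f)/f)
a(J)² = (-4 + 20/10)² = (-4 + 20*(⅒))² = (-4 + 2)² = (-2)² = 4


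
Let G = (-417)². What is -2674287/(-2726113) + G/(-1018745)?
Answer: 173105803566/213631845245 ≈ 0.81030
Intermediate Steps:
G = 173889
-2674287/(-2726113) + G/(-1018745) = -2674287/(-2726113) + 173889/(-1018745) = -2674287*(-1/2726113) + 173889*(-1/1018745) = 2674287/2726113 - 173889/1018745 = 173105803566/213631845245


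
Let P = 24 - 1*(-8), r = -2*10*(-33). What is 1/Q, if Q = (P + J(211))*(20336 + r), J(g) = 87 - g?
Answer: -1/1931632 ≈ -5.1770e-7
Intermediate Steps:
r = 660 (r = -20*(-33) = 660)
P = 32 (P = 24 + 8 = 32)
Q = -1931632 (Q = (32 + (87 - 1*211))*(20336 + 660) = (32 + (87 - 211))*20996 = (32 - 124)*20996 = -92*20996 = -1931632)
1/Q = 1/(-1931632) = -1/1931632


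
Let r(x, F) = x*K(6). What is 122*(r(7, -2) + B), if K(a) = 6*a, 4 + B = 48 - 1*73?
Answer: 27206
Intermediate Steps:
B = -29 (B = -4 + (48 - 1*73) = -4 + (48 - 73) = -4 - 25 = -29)
r(x, F) = 36*x (r(x, F) = x*(6*6) = x*36 = 36*x)
122*(r(7, -2) + B) = 122*(36*7 - 29) = 122*(252 - 29) = 122*223 = 27206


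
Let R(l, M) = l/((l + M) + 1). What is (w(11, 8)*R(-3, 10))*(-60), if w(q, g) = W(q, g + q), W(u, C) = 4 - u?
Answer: -315/2 ≈ -157.50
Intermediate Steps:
w(q, g) = 4 - q
R(l, M) = l/(1 + M + l) (R(l, M) = l/((M + l) + 1) = l/(1 + M + l))
(w(11, 8)*R(-3, 10))*(-60) = ((4 - 1*11)*(-3/(1 + 10 - 3)))*(-60) = ((4 - 11)*(-3/8))*(-60) = -(-21)/8*(-60) = -7*(-3/8)*(-60) = (21/8)*(-60) = -315/2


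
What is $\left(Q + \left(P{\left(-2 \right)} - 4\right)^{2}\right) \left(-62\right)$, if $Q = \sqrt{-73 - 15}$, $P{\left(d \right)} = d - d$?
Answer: $-992 - 124 i \sqrt{22} \approx -992.0 - 581.61 i$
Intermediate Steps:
$P{\left(d \right)} = 0$
$Q = 2 i \sqrt{22}$ ($Q = \sqrt{-88} = 2 i \sqrt{22} \approx 9.3808 i$)
$\left(Q + \left(P{\left(-2 \right)} - 4\right)^{2}\right) \left(-62\right) = \left(2 i \sqrt{22} + \left(0 - 4\right)^{2}\right) \left(-62\right) = \left(2 i \sqrt{22} + \left(-4\right)^{2}\right) \left(-62\right) = \left(2 i \sqrt{22} + 16\right) \left(-62\right) = \left(16 + 2 i \sqrt{22}\right) \left(-62\right) = -992 - 124 i \sqrt{22}$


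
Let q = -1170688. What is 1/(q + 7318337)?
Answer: 1/6147649 ≈ 1.6266e-7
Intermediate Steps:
1/(q + 7318337) = 1/(-1170688 + 7318337) = 1/6147649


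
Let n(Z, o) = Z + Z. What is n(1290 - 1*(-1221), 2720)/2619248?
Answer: 2511/1309624 ≈ 0.0019173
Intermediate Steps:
n(Z, o) = 2*Z
n(1290 - 1*(-1221), 2720)/2619248 = (2*(1290 - 1*(-1221)))/2619248 = (2*(1290 + 1221))*(1/2619248) = (2*2511)*(1/2619248) = 5022*(1/2619248) = 2511/1309624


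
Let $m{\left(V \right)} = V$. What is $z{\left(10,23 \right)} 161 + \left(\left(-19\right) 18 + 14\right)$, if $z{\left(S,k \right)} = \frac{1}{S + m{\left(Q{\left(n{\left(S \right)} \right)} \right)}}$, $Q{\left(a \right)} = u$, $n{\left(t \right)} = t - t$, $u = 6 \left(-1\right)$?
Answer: $- \frac{1151}{4} \approx -287.75$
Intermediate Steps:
$u = -6$
$n{\left(t \right)} = 0$
$Q{\left(a \right)} = -6$
$z{\left(S,k \right)} = \frac{1}{-6 + S}$ ($z{\left(S,k \right)} = \frac{1}{S - 6} = \frac{1}{-6 + S}$)
$z{\left(10,23 \right)} 161 + \left(\left(-19\right) 18 + 14\right) = \frac{1}{-6 + 10} \cdot 161 + \left(\left(-19\right) 18 + 14\right) = \frac{1}{4} \cdot 161 + \left(-342 + 14\right) = \frac{1}{4} \cdot 161 - 328 = \frac{161}{4} - 328 = - \frac{1151}{4}$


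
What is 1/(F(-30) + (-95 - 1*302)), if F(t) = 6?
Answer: -1/391 ≈ -0.0025575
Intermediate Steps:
1/(F(-30) + (-95 - 1*302)) = 1/(6 + (-95 - 1*302)) = 1/(6 + (-95 - 302)) = 1/(6 - 397) = 1/(-391) = -1/391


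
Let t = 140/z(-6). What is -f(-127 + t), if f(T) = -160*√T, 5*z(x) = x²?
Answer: 3520*I*√2/3 ≈ 1659.3*I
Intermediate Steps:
z(x) = x²/5
t = 175/9 (t = 140/(((⅕)*(-6)²)) = 140/(((⅕)*36)) = 140/(36/5) = 140*(5/36) = 175/9 ≈ 19.444)
-f(-127 + t) = -(-160)*√(-127 + 175/9) = -(-160)*√(-968/9) = -(-160)*22*I*√2/3 = -(-3520)*I*√2/3 = 3520*I*√2/3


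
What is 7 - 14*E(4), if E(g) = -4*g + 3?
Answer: 189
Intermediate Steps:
E(g) = 3 - 4*g
7 - 14*E(4) = 7 - 14*(3 - 4*4) = 7 - 14*(3 - 16) = 7 - 14*(-13) = 7 + 182 = 189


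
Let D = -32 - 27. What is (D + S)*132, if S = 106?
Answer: 6204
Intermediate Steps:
D = -59
(D + S)*132 = (-59 + 106)*132 = 47*132 = 6204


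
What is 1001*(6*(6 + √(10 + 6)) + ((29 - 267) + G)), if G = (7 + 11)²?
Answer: 146146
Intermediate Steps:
G = 324 (G = 18² = 324)
1001*(6*(6 + √(10 + 6)) + ((29 - 267) + G)) = 1001*(6*(6 + √(10 + 6)) + ((29 - 267) + 324)) = 1001*(6*(6 + √16) + (-238 + 324)) = 1001*(6*(6 + 4) + 86) = 1001*(6*10 + 86) = 1001*(60 + 86) = 1001*146 = 146146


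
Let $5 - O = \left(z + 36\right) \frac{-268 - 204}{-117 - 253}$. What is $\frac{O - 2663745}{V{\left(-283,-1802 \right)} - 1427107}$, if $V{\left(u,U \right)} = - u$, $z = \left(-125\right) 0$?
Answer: $\frac{123200099}{65990610} \approx 1.8669$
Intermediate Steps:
$z = 0$
$O = - \frac{7571}{185}$ ($O = 5 - \left(0 + 36\right) \frac{-268 - 204}{-117 - 253} = 5 - 36 \left(- \frac{472}{-370}\right) = 5 - 36 \left(\left(-472\right) \left(- \frac{1}{370}\right)\right) = 5 - 36 \cdot \frac{236}{185} = 5 - \frac{8496}{185} = - \frac{7571}{185} \approx -40.924$)
$\frac{O - 2663745}{V{\left(-283,-1802 \right)} - 1427107} = \frac{- \frac{7571}{185} - 2663745}{\left(-1\right) \left(-283\right) - 1427107} = - \frac{492800396}{185 \left(283 - 1427107\right)} = - \frac{492800396}{185 \left(-1426824\right)} = \left(- \frac{492800396}{185}\right) \left(- \frac{1}{1426824}\right) = \frac{123200099}{65990610}$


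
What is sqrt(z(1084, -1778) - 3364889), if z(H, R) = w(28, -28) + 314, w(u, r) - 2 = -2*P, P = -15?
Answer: I*sqrt(3364543) ≈ 1834.3*I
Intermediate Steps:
w(u, r) = 32 (w(u, r) = 2 - 2*(-15) = 2 + 30 = 32)
z(H, R) = 346 (z(H, R) = 32 + 314 = 346)
sqrt(z(1084, -1778) - 3364889) = sqrt(346 - 3364889) = sqrt(-3364543) = I*sqrt(3364543)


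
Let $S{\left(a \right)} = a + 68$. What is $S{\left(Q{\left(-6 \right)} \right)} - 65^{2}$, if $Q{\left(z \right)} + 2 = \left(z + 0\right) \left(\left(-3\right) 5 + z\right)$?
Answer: $-4033$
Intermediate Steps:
$Q{\left(z \right)} = -2 + z \left(-15 + z\right)$ ($Q{\left(z \right)} = -2 + \left(z + 0\right) \left(\left(-3\right) 5 + z\right) = -2 + z \left(-15 + z\right)$)
$S{\left(a \right)} = 68 + a$
$S{\left(Q{\left(-6 \right)} \right)} - 65^{2} = \left(68 - \left(-88 - 36\right)\right) - 65^{2} = \left(68 + \left(-2 + 36 + 90\right)\right) - 4225 = \left(68 + 124\right) - 4225 = 192 - 4225 = -4033$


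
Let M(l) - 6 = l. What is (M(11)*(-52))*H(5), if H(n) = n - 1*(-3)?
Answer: -7072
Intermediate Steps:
H(n) = 3 + n (H(n) = n + 3 = 3 + n)
M(l) = 6 + l
(M(11)*(-52))*H(5) = ((6 + 11)*(-52))*(3 + 5) = (17*(-52))*8 = -884*8 = -7072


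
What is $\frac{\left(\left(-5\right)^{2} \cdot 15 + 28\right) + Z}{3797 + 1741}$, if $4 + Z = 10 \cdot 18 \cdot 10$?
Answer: $\frac{733}{1846} \approx 0.39707$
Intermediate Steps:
$Z = 1796$ ($Z = -4 + 10 \cdot 18 \cdot 10 = -4 + 180 \cdot 10 = -4 + 1800 = 1796$)
$\frac{\left(\left(-5\right)^{2} \cdot 15 + 28\right) + Z}{3797 + 1741} = \frac{\left(\left(-5\right)^{2} \cdot 15 + 28\right) + 1796}{3797 + 1741} = \frac{\left(25 \cdot 15 + 28\right) + 1796}{5538} = \left(\left(375 + 28\right) + 1796\right) \frac{1}{5538} = \left(403 + 1796\right) \frac{1}{5538} = 2199 \cdot \frac{1}{5538} = \frac{733}{1846}$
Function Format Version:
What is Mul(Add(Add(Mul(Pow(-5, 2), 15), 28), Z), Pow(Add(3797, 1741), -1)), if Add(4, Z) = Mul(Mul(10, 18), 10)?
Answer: Rational(733, 1846) ≈ 0.39707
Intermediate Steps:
Z = 1796 (Z = Add(-4, Mul(Mul(10, 18), 10)) = Add(-4, Mul(180, 10)) = Add(-4, 1800) = 1796)
Mul(Add(Add(Mul(Pow(-5, 2), 15), 28), Z), Pow(Add(3797, 1741), -1)) = Mul(Add(Add(Mul(Pow(-5, 2), 15), 28), 1796), Pow(Add(3797, 1741), -1)) = Mul(Add(Add(Mul(25, 15), 28), 1796), Pow(5538, -1)) = Mul(Add(Add(375, 28), 1796), Rational(1, 5538)) = Mul(Add(403, 1796), Rational(1, 5538)) = Mul(2199, Rational(1, 5538)) = Rational(733, 1846)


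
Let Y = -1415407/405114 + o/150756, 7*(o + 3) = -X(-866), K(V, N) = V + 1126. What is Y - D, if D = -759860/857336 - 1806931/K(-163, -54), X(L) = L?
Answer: 4592786611482387268409/2451121012973352636 ≈ 1873.8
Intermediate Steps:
K(V, N) = 1126 + V
o = 845/7 (o = -3 + (-1*(-866))/7 = -3 + (⅐)*866 = -3 + 866/7 = 845/7 ≈ 120.71)
D = -387469685249/206403642 (D = -759860/857336 - 1806931/(1126 - 163) = -759860*1/857336 - 1806931/963 = -189965/214334 - 1806931*1/963 = -189965/214334 - 1806931/963 = -387469685249/206403642 ≈ -1877.2)
Y = -248887560419/71252260548 (Y = -1415407/405114 + (845/7)/150756 = -1415407*1/405114 + (845/7)*(1/150756) = -1415407/405114 + 845/1055292 = -248887560419/71252260548 ≈ -3.4930)
Y - D = -248887560419/71252260548 - 1*(-387469685249/206403642) = -248887560419/71252260548 + 387469685249/206403642 = 4592786611482387268409/2451121012973352636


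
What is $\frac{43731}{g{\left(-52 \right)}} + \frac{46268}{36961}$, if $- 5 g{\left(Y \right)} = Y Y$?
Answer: $- \frac{7956598783}{99942544} \approx -79.612$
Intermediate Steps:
$g{\left(Y \right)} = - \frac{Y^{2}}{5}$ ($g{\left(Y \right)} = - \frac{Y Y}{5} = - \frac{Y^{2}}{5}$)
$\frac{43731}{g{\left(-52 \right)}} + \frac{46268}{36961} = \frac{43731}{\left(- \frac{1}{5}\right) \left(-52\right)^{2}} + \frac{46268}{36961} = \frac{43731}{\left(- \frac{1}{5}\right) 2704} + 46268 \cdot \frac{1}{36961} = \frac{43731}{- \frac{2704}{5}} + \frac{46268}{36961} = 43731 \left(- \frac{5}{2704}\right) + \frac{46268}{36961} = - \frac{218655}{2704} + \frac{46268}{36961} = - \frac{7956598783}{99942544}$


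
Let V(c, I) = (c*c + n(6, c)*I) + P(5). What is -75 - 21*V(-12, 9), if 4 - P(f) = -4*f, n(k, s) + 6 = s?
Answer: -201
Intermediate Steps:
n(k, s) = -6 + s
P(f) = 4 + 4*f (P(f) = 4 - (-4)*f = 4 + 4*f)
V(c, I) = 24 + c² + I*(-6 + c) (V(c, I) = (c*c + (-6 + c)*I) + (4 + 4*5) = (c² + I*(-6 + c)) + (4 + 20) = (c² + I*(-6 + c)) + 24 = 24 + c² + I*(-6 + c))
-75 - 21*V(-12, 9) = -75 - 21*(24 + (-12)² + 9*(-6 - 12)) = -75 - 21*(24 + 144 + 9*(-18)) = -75 - 21*(24 + 144 - 162) = -75 - 21*6 = -75 - 126 = -201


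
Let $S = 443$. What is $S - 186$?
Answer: $257$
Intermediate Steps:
$S - 186 = 443 - 186 = 257$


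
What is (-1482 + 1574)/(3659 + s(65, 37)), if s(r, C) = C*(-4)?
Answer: 92/3511 ≈ 0.026203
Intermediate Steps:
s(r, C) = -4*C
(-1482 + 1574)/(3659 + s(65, 37)) = (-1482 + 1574)/(3659 - 4*37) = 92/(3659 - 148) = 92/3511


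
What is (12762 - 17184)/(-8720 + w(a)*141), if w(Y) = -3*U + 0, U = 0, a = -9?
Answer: 2211/4360 ≈ 0.50711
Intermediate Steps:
w(Y) = 0 (w(Y) = -3*0 + 0 = 0 + 0 = 0)
(12762 - 17184)/(-8720 + w(a)*141) = (12762 - 17184)/(-8720 + 0*141) = -4422/(-8720 + 0) = -4422/(-8720) = -4422*(-1/8720) = 2211/4360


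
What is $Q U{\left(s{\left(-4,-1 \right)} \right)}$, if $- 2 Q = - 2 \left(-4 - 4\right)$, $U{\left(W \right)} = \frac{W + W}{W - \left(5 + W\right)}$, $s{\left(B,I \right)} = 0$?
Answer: $0$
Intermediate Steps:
$U{\left(W \right)} = - \frac{2 W}{5}$ ($U{\left(W \right)} = \frac{2 W}{-5} = 2 W \left(- \frac{1}{5}\right) = - \frac{2 W}{5}$)
$Q = -8$ ($Q = - \frac{\left(-2\right) \left(-4 - 4\right)}{2} = - \frac{\left(-2\right) \left(-8\right)}{2} = \left(- \frac{1}{2}\right) 16 = -8$)
$Q U{\left(s{\left(-4,-1 \right)} \right)} = - 8 \left(\left(- \frac{2}{5}\right) 0\right) = \left(-8\right) 0 = 0$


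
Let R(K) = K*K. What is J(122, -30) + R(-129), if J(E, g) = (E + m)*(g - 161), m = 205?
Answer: -45816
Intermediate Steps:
J(E, g) = (-161 + g)*(205 + E) (J(E, g) = (E + 205)*(g - 161) = (205 + E)*(-161 + g) = (-161 + g)*(205 + E))
R(K) = K²
J(122, -30) + R(-129) = (-33005 - 161*122 + 205*(-30) + 122*(-30)) + (-129)² = (-33005 - 19642 - 6150 - 3660) + 16641 = -62457 + 16641 = -45816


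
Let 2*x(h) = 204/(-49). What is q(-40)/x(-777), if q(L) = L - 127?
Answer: 8183/102 ≈ 80.225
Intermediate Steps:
x(h) = -102/49 (x(h) = (204/(-49))/2 = (204*(-1/49))/2 = (1/2)*(-204/49) = -102/49)
q(L) = -127 + L
q(-40)/x(-777) = (-127 - 40)/(-102/49) = -167*(-49/102) = 8183/102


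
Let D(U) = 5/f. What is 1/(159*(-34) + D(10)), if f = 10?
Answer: -2/10811 ≈ -0.00018500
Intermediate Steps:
D(U) = ½ (D(U) = 5/10 = 5*(⅒) = ½)
1/(159*(-34) + D(10)) = 1/(159*(-34) + ½) = 1/(-5406 + ½) = 1/(-10811/2) = -2/10811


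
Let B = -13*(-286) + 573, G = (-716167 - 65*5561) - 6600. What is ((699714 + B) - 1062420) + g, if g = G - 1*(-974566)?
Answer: -468081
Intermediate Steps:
G = -1084232 (G = (-716167 - 361465) - 6600 = -1077632 - 6600 = -1084232)
B = 4291 (B = 3718 + 573 = 4291)
g = -109666 (g = -1084232 - 1*(-974566) = -1084232 + 974566 = -109666)
((699714 + B) - 1062420) + g = ((699714 + 4291) - 1062420) - 109666 = (704005 - 1062420) - 109666 = -358415 - 109666 = -468081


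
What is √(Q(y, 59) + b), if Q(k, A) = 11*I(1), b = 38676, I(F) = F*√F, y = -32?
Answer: √38687 ≈ 196.69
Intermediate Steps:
I(F) = F^(3/2)
Q(k, A) = 11 (Q(k, A) = 11*1^(3/2) = 11*1 = 11)
√(Q(y, 59) + b) = √(11 + 38676) = √38687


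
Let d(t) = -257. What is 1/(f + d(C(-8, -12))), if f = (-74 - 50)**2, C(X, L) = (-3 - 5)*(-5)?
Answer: 1/15119 ≈ 6.6142e-5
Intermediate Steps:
C(X, L) = 40 (C(X, L) = -8*(-5) = 40)
f = 15376 (f = (-124)**2 = 15376)
1/(f + d(C(-8, -12))) = 1/(15376 - 257) = 1/15119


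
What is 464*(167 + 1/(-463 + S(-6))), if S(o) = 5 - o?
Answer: 8756028/113 ≈ 77487.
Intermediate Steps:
464*(167 + 1/(-463 + S(-6))) = 464*(167 + 1/(-463 + (5 - 1*(-6)))) = 464*(167 + 1/(-463 + (5 + 6))) = 464*(167 + 1/(-463 + 11)) = 464*(167 + 1/(-452)) = 464*(167 - 1/452) = 464*(75483/452) = 8756028/113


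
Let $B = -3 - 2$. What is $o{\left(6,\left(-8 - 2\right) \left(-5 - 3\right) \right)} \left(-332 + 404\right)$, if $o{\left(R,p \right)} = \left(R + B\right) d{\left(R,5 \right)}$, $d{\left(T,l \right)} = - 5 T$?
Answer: $-2160$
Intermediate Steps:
$B = -5$ ($B = -3 - 2 = -5$)
$o{\left(R,p \right)} = - 5 R \left(-5 + R\right)$ ($o{\left(R,p \right)} = \left(R - 5\right) \left(- 5 R\right) = \left(-5 + R\right) \left(- 5 R\right) = - 5 R \left(-5 + R\right)$)
$o{\left(6,\left(-8 - 2\right) \left(-5 - 3\right) \right)} \left(-332 + 404\right) = 5 \cdot 6 \left(5 - 6\right) \left(-332 + 404\right) = 5 \cdot 6 \left(5 - 6\right) 72 = 5 \cdot 6 \left(-1\right) 72 = \left(-30\right) 72 = -2160$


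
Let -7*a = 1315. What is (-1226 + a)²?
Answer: 97950609/49 ≈ 1.9990e+6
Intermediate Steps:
a = -1315/7 (a = -⅐*1315 = -1315/7 ≈ -187.86)
(-1226 + a)² = (-1226 - 1315/7)² = (-9897/7)² = 97950609/49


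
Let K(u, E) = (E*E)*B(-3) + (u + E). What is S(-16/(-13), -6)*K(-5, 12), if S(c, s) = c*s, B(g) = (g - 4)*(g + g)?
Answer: -581280/13 ≈ -44714.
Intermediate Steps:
B(g) = 2*g*(-4 + g) (B(g) = (-4 + g)*(2*g) = 2*g*(-4 + g))
K(u, E) = E + u + 42*E² (K(u, E) = (E*E)*(2*(-3)*(-4 - 3)) + (u + E) = E²*(2*(-3)*(-7)) + (E + u) = E²*42 + (E + u) = 42*E² + (E + u) = E + u + 42*E²)
S(-16/(-13), -6)*K(-5, 12) = (-16/(-13)*(-6))*(12 - 5 + 42*12²) = (-16*(-1/13)*(-6))*(12 - 5 + 42*144) = ((16/13)*(-6))*(12 - 5 + 6048) = -96/13*6055 = -581280/13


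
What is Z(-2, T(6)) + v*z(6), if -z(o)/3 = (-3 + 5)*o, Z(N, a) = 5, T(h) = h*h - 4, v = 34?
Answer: -1219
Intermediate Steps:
T(h) = -4 + h² (T(h) = h² - 4 = -4 + h²)
z(o) = -6*o (z(o) = -3*(-3 + 5)*o = -6*o)
Z(-2, T(6)) + v*z(6) = 5 + 34*(-6*6) = 5 + 34*(-36) = 5 - 1224 = -1219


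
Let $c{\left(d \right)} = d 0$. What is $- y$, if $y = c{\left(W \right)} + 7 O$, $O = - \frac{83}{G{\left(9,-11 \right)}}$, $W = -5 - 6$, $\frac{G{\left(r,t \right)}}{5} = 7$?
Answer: $\frac{83}{5} \approx 16.6$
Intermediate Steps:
$G{\left(r,t \right)} = 35$ ($G{\left(r,t \right)} = 5 \cdot 7 = 35$)
$W = -11$ ($W = -5 - 6 = -11$)
$c{\left(d \right)} = 0$
$O = - \frac{83}{35} \approx -2.3714$
$y = - \frac{83}{5}$ ($y = 0 + 7 \left(- \frac{83}{35}\right) = 0 - \frac{83}{5} = - \frac{83}{5} \approx -16.6$)
$- y = \left(-1\right) \left(- \frac{83}{5}\right) = \frac{83}{5}$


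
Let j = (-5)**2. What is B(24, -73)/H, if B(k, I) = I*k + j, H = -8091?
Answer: 1727/8091 ≈ 0.21345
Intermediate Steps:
j = 25
B(k, I) = 25 + I*k (B(k, I) = I*k + 25 = 25 + I*k)
B(24, -73)/H = (25 - 73*24)/(-8091) = (25 - 1752)*(-1/8091) = -1727*(-1/8091) = 1727/8091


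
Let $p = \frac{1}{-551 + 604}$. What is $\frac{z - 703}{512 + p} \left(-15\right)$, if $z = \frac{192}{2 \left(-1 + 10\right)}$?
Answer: $\frac{550405}{27137} \approx 20.282$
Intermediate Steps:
$p = \frac{1}{53} \approx 0.018868$
$z = \frac{32}{3}$ ($z = \frac{192}{2 \cdot 9} = \frac{192}{18} = 192 \cdot \frac{1}{18} = \frac{32}{3} \approx 10.667$)
$\frac{z - 703}{512 + p} \left(-15\right) = \frac{\frac{32}{3} - 703}{512 + \frac{1}{53}} \left(-15\right) = - \frac{2077}{3 \cdot \frac{27137}{53}} \left(-15\right) = \left(- \frac{2077}{3}\right) \frac{53}{27137} \left(-15\right) = \left(- \frac{110081}{81411}\right) \left(-15\right) = \frac{550405}{27137}$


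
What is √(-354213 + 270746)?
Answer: I*√83467 ≈ 288.91*I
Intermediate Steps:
√(-354213 + 270746) = √(-83467) = I*√83467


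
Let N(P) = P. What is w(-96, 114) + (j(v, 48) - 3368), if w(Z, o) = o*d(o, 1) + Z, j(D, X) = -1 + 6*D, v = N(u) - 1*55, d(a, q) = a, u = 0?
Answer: 9201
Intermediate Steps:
v = -55 (v = 0 - 1*55 = 0 - 55 = -55)
w(Z, o) = Z + o**2 (w(Z, o) = o*o + Z = o**2 + Z = Z + o**2)
w(-96, 114) + (j(v, 48) - 3368) = (-96 + 114**2) + ((-1 + 6*(-55)) - 3368) = (-96 + 12996) + ((-1 - 330) - 3368) = 12900 + (-331 - 3368) = 12900 - 3699 = 9201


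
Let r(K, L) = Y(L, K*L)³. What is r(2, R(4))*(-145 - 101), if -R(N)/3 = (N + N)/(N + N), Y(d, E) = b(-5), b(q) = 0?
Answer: 0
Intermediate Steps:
Y(d, E) = 0
R(N) = -3 (R(N) = -3*(N + N)/(N + N) = -3*2*N/(2*N) = -3*2*N*1/(2*N) = -3*1 = -3)
r(K, L) = 0 (r(K, L) = 0³ = 0)
r(2, R(4))*(-145 - 101) = 0*(-145 - 101) = 0*(-246) = 0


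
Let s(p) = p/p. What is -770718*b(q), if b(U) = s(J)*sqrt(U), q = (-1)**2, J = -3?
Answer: -770718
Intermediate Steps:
q = 1
s(p) = 1
b(U) = sqrt(U) (b(U) = 1*sqrt(U) = sqrt(U))
-770718*b(q) = -770718*sqrt(1) = -770718*1 = -770718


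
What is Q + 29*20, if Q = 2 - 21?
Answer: 561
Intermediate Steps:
Q = -19
Q + 29*20 = -19 + 29*20 = -19 + 580 = 561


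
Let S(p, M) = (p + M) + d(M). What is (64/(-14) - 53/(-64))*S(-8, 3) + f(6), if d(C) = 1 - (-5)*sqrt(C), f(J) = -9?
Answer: 669/112 - 8385*sqrt(3)/448 ≈ -26.445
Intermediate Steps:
d(C) = 1 + 5*sqrt(C)
S(p, M) = 1 + M + p + 5*sqrt(M) (S(p, M) = (p + M) + (1 + 5*sqrt(M)) = (M + p) + (1 + 5*sqrt(M)) = 1 + M + p + 5*sqrt(M))
(64/(-14) - 53/(-64))*S(-8, 3) + f(6) = (64/(-14) - 53/(-64))*(1 + 3 - 8 + 5*sqrt(3)) - 9 = (64*(-1/14) - 53*(-1/64))*(-4 + 5*sqrt(3)) - 9 = (-32/7 + 53/64)*(-4 + 5*sqrt(3)) - 9 = -1677*(-4 + 5*sqrt(3))/448 - 9 = (1677/112 - 8385*sqrt(3)/448) - 9 = 669/112 - 8385*sqrt(3)/448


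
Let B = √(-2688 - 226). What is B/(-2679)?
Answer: -I*√2914/2679 ≈ -0.02015*I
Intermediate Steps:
B = I*√2914 (B = √(-2914) = I*√2914 ≈ 53.982*I)
B/(-2679) = (I*√2914)/(-2679) = (I*√2914)*(-1/2679) = -I*√2914/2679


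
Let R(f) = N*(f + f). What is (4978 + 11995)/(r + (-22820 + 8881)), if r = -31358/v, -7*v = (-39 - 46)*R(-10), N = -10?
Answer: -13115500/10781023 ≈ -1.2165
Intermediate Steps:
R(f) = -20*f (R(f) = -10*(f + f) = -20*f)
v = 17000/7 (v = -(-39 - 46)*(-20*(-10))/7 = -(-85)*200/7 = -1/7*(-17000) = 17000/7 ≈ 2428.6)
r = -109753/8500 (r = -31358/17000/7 = -31358*7/17000 = -109753/8500 ≈ -12.912)
(4978 + 11995)/(r + (-22820 + 8881)) = (4978 + 11995)/(-109753/8500 + (-22820 + 8881)) = 16973/(-109753/8500 - 13939) = 16973/(-118591253/8500) = 16973*(-8500/118591253) = -13115500/10781023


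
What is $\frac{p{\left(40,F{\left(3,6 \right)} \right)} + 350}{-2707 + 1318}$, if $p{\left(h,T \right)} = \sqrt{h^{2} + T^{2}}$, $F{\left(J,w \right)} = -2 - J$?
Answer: $- \frac{350}{1389} - \frac{5 \sqrt{65}}{1389} \approx -0.281$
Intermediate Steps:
$p{\left(h,T \right)} = \sqrt{T^{2} + h^{2}}$
$\frac{p{\left(40,F{\left(3,6 \right)} \right)} + 350}{-2707 + 1318} = \frac{\sqrt{\left(-2 - 3\right)^{2} + 40^{2}} + 350}{-2707 + 1318} = \frac{\sqrt{\left(-2 - 3\right)^{2} + 1600} + 350}{-1389} = \left(\sqrt{\left(-5\right)^{2} + 1600} + 350\right) \left(- \frac{1}{1389}\right) = \left(\sqrt{25 + 1600} + 350\right) \left(- \frac{1}{1389}\right) = \left(\sqrt{1625} + 350\right) \left(- \frac{1}{1389}\right) = \left(5 \sqrt{65} + 350\right) \left(- \frac{1}{1389}\right) = \left(350 + 5 \sqrt{65}\right) \left(- \frac{1}{1389}\right) = - \frac{350}{1389} - \frac{5 \sqrt{65}}{1389}$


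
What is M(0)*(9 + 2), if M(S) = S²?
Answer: 0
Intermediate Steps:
M(0)*(9 + 2) = 0²*(9 + 2) = 0*11 = 0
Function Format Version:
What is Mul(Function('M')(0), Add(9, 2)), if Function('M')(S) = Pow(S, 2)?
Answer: 0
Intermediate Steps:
Mul(Function('M')(0), Add(9, 2)) = Mul(Pow(0, 2), Add(9, 2)) = Mul(0, 11) = 0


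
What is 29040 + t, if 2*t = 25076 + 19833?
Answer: 102989/2 ≈ 51495.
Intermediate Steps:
t = 44909/2 (t = (25076 + 19833)/2 = (½)*44909 = 44909/2 ≈ 22455.)
29040 + t = 29040 + 44909/2 = 102989/2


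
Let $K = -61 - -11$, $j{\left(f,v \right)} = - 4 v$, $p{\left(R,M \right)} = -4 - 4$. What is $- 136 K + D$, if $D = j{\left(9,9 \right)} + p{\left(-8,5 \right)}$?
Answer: $6756$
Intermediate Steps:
$p{\left(R,M \right)} = -8$ ($p{\left(R,M \right)} = -4 - 4 = -8$)
$K = -50$ ($K = -61 + 11 = -50$)
$D = -44$ ($D = \left(-4\right) 9 - 8 = -36 - 8 = -44$)
$- 136 K + D = \left(-136\right) \left(-50\right) - 44 = 6800 - 44 = 6756$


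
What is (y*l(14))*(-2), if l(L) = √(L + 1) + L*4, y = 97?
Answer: -10864 - 194*√15 ≈ -11615.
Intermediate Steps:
l(L) = √(1 + L) + 4*L
(y*l(14))*(-2) = (97*(√(1 + 14) + 4*14))*(-2) = (97*(√15 + 56))*(-2) = (97*(56 + √15))*(-2) = (5432 + 97*√15)*(-2) = -10864 - 194*√15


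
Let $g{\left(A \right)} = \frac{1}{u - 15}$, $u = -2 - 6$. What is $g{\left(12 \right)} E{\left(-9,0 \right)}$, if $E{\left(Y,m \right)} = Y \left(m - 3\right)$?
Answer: $- \frac{27}{23} \approx -1.1739$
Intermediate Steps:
$E{\left(Y,m \right)} = Y \left(-3 + m\right)$
$u = -8$ ($u = -2 - 6 = -8$)
$g{\left(A \right)} = - \frac{1}{23}$ ($g{\left(A \right)} = \frac{1}{-8 - 15} = \frac{1}{-23} = - \frac{1}{23}$)
$g{\left(12 \right)} E{\left(-9,0 \right)} = - \frac{\left(-9\right) \left(-3 + 0\right)}{23} = - \frac{\left(-9\right) \left(-3\right)}{23} = \left(- \frac{1}{23}\right) 27 = - \frac{27}{23}$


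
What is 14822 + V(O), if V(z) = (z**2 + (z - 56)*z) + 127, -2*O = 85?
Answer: 41883/2 ≈ 20942.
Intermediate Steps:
O = -85/2 (O = -1/2*85 = -85/2 ≈ -42.500)
V(z) = 127 + z**2 + z*(-56 + z) (V(z) = (z**2 + (-56 + z)*z) + 127 = (z**2 + z*(-56 + z)) + 127 = 127 + z**2 + z*(-56 + z))
14822 + V(O) = 14822 + (127 - 56*(-85/2) + 2*(-85/2)**2) = 14822 + (127 + 2380 + 2*(7225/4)) = 14822 + (127 + 2380 + 7225/2) = 14822 + 12239/2 = 41883/2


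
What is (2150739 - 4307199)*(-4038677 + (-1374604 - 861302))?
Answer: 13530887256180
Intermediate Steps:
(2150739 - 4307199)*(-4038677 + (-1374604 - 861302)) = -2156460*(-4038677 - 2235906) = -2156460*(-6274583) = 13530887256180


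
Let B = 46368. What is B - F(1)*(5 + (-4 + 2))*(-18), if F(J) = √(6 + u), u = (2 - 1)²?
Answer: 46368 + 54*√7 ≈ 46511.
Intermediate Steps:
u = 1 (u = 1² = 1)
F(J) = √7 (F(J) = √(6 + 1) = √7)
B - F(1)*(5 + (-4 + 2))*(-18) = 46368 - √7*(5 + (-4 + 2))*(-18) = 46368 - √7*(5 - 2)*(-18) = 46368 - √7*3*(-18) = 46368 - 3*√7*(-18) = 46368 - (-54)*√7 = 46368 + 54*√7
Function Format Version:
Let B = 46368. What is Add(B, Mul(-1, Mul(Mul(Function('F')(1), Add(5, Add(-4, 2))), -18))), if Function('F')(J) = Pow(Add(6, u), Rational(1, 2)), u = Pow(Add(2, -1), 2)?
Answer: Add(46368, Mul(54, Pow(7, Rational(1, 2)))) ≈ 46511.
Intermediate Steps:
u = 1 (u = Pow(1, 2) = 1)
Function('F')(J) = Pow(7, Rational(1, 2)) (Function('F')(J) = Pow(Add(6, 1), Rational(1, 2)) = Pow(7, Rational(1, 2)))
Add(B, Mul(-1, Mul(Mul(Function('F')(1), Add(5, Add(-4, 2))), -18))) = Add(46368, Mul(-1, Mul(Mul(Pow(7, Rational(1, 2)), Add(5, Add(-4, 2))), -18))) = Add(46368, Mul(-1, Mul(Mul(Pow(7, Rational(1, 2)), Add(5, -2)), -18))) = Add(46368, Mul(-1, Mul(Mul(Pow(7, Rational(1, 2)), 3), -18))) = Add(46368, Mul(-1, Mul(Mul(3, Pow(7, Rational(1, 2))), -18))) = Add(46368, Mul(-1, Mul(-54, Pow(7, Rational(1, 2))))) = Add(46368, Mul(54, Pow(7, Rational(1, 2))))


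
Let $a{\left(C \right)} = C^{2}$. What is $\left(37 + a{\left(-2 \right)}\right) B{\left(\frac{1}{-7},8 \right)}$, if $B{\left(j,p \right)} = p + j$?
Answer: $\frac{2255}{7} \approx 322.14$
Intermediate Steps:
$B{\left(j,p \right)} = j + p$
$\left(37 + a{\left(-2 \right)}\right) B{\left(\frac{1}{-7},8 \right)} = \left(37 + \left(-2\right)^{2}\right) \left(\frac{1}{-7} + 8\right) = \left(37 + 4\right) \left(- \frac{1}{7} + 8\right) = 41 \cdot \frac{55}{7} = \frac{2255}{7}$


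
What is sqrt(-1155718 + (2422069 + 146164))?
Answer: sqrt(1412515) ≈ 1188.5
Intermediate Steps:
sqrt(-1155718 + (2422069 + 146164)) = sqrt(-1155718 + 2568233) = sqrt(1412515)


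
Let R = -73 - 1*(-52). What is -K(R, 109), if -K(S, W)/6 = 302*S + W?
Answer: -37398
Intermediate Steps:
R = -21 (R = -73 + 52 = -21)
K(S, W) = -1812*S - 6*W (K(S, W) = -6*(302*S + W) = -6*(W + 302*S) = -1812*S - 6*W)
-K(R, 109) = -(-1812*(-21) - 6*109) = -(38052 - 654) = -1*37398 = -37398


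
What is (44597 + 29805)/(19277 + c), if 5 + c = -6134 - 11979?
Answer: 74402/1159 ≈ 64.195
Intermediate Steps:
c = -18118 (c = -5 + (-6134 - 11979) = -5 - 18113 = -18118)
(44597 + 29805)/(19277 + c) = (44597 + 29805)/(19277 - 18118) = 74402/1159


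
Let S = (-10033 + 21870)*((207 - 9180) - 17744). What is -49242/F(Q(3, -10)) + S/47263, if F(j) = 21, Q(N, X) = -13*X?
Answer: -2989518785/330841 ≈ -9036.1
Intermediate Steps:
S = -316249129 (S = 11837*(-8973 - 17744) = 11837*(-26717) = -316249129)
-49242/F(Q(3, -10)) + S/47263 = -49242/21 - 316249129/47263 = -49242*1/21 - 316249129*1/47263 = -16414/7 - 316249129/47263 = -2989518785/330841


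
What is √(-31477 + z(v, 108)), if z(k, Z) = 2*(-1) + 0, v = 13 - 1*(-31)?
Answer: I*√31479 ≈ 177.42*I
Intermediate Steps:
v = 44 (v = 13 + 31 = 44)
z(k, Z) = -2 (z(k, Z) = -2 + 0 = -2)
√(-31477 + z(v, 108)) = √(-31477 - 2) = √(-31479) = I*√31479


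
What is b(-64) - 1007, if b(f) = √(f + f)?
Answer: -1007 + 8*I*√2 ≈ -1007.0 + 11.314*I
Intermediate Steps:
b(f) = √2*√f (b(f) = √(2*f) = √2*√f)
b(-64) - 1007 = √2*√(-64) - 1007 = √2*(8*I) - 1007 = 8*I*√2 - 1007 = -1007 + 8*I*√2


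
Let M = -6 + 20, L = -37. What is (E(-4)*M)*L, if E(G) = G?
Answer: 2072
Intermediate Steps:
M = 14
(E(-4)*M)*L = -4*14*(-37) = -56*(-37) = 2072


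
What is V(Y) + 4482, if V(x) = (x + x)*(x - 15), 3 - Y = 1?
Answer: 4430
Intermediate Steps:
Y = 2 (Y = 3 - 1*1 = 3 - 1 = 2)
V(x) = 2*x*(-15 + x) (V(x) = (2*x)*(-15 + x) = 2*x*(-15 + x))
V(Y) + 4482 = 2*2*(-15 + 2) + 4482 = 2*2*(-13) + 4482 = -52 + 4482 = 4430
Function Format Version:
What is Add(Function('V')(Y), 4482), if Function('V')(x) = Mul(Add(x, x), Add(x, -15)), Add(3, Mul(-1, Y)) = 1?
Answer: 4430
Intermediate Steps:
Y = 2 (Y = Add(3, Mul(-1, 1)) = Add(3, -1) = 2)
Function('V')(x) = Mul(2, x, Add(-15, x)) (Function('V')(x) = Mul(Mul(2, x), Add(-15, x)) = Mul(2, x, Add(-15, x)))
Add(Function('V')(Y), 4482) = Add(Mul(2, 2, Add(-15, 2)), 4482) = Add(Mul(2, 2, -13), 4482) = Add(-52, 4482) = 4430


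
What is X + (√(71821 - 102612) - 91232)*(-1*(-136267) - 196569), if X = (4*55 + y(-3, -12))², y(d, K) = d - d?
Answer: 5501520464 - 60302*I*√30791 ≈ 5.5015e+9 - 1.0581e+7*I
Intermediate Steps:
y(d, K) = 0
X = 48400 (X = (4*55 + 0)² = (220 + 0)² = 220² = 48400)
X + (√(71821 - 102612) - 91232)*(-1*(-136267) - 196569) = 48400 + (√(71821 - 102612) - 91232)*(-1*(-136267) - 196569) = 48400 + (√(-30791) - 91232)*(136267 - 196569) = 48400 + (I*√30791 - 91232)*(-60302) = 48400 + (-91232 + I*√30791)*(-60302) = 48400 + (5501472064 - 60302*I*√30791) = 5501520464 - 60302*I*√30791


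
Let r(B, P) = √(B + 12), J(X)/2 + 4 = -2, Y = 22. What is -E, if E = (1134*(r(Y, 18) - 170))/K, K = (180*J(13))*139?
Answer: -357/556 + 21*√34/5560 ≈ -0.62006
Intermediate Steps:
J(X) = -12 (J(X) = -8 + 2*(-2) = -8 - 4 = -12)
r(B, P) = √(12 + B)
K = -300240 (K = (180*(-12))*139 = -2160*139 = -300240)
E = 357/556 - 21*√34/5560 (E = (1134*(√(12 + 22) - 170))/(-300240) = (1134*(√34 - 170))*(-1/300240) = (1134*(-170 + √34))*(-1/300240) = (-192780 + 1134*√34)*(-1/300240) = 357/556 - 21*√34/5560 ≈ 0.62006)
-E = -(357/556 - 21*√34/5560) = -357/556 + 21*√34/5560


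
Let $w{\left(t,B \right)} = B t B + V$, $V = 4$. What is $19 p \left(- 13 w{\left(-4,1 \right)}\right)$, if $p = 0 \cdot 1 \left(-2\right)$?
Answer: $0$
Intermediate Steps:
$p = 0$ ($p = 0 \left(-2\right) = 0$)
$w{\left(t,B \right)} = 4 + t B^{2}$ ($w{\left(t,B \right)} = B t B + 4 = t B^{2} + 4 = 4 + t B^{2}$)
$19 p \left(- 13 w{\left(-4,1 \right)}\right) = 19 \cdot 0 \left(- 13 \left(4 - 4 \cdot 1^{2}\right)\right) = 0 \left(- 13 \left(4 - 4\right)\right) = 0 \left(- 13 \cdot 0\right) = 0 \left(\left(-1\right) 0\right) = 0 \cdot 0 = 0$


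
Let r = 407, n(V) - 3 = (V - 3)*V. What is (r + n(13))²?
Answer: 291600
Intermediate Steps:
n(V) = 3 + V*(-3 + V) (n(V) = 3 + (V - 3)*V = 3 + (-3 + V)*V = 3 + V*(-3 + V))
(r + n(13))² = (407 + (3 + 13² - 3*13))² = (407 + (3 + 169 - 39))² = (407 + 133)² = 540² = 291600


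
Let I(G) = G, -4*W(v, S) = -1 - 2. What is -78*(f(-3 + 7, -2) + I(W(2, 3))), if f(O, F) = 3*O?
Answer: -1989/2 ≈ -994.50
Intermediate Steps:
W(v, S) = ¾ (W(v, S) = -(-1 - 2)/4 = -¼*(-3) = ¾)
-78*(f(-3 + 7, -2) + I(W(2, 3))) = -78*(3*(-3 + 7) + ¾) = -78*(3*4 + ¾) = -78*(12 + ¾) = -78*51/4 = -1989/2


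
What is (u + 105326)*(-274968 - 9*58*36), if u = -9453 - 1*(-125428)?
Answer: -65009381760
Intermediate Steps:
u = 115975 (u = -9453 + 125428 = 115975)
(u + 105326)*(-274968 - 9*58*36) = (115975 + 105326)*(-274968 - 9*58*36) = 221301*(-274968 - 522*36) = 221301*(-274968 - 18792) = 221301*(-293760) = -65009381760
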